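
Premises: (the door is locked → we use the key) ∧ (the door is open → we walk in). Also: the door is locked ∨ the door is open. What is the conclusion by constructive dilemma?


Constructive dilemma: (P → Q) ∧ (R → S), P ∨ R ⊢ Q ∨ S
Premise 1: the door is locked → we use the key
Premise 2: the door is open → we walk in
Premise 3: the door is locked ∨ the door is open
Case 1: Assuming the door is locked, then by Premise 1, we use the key.
Case 2: Assuming the door is open, then by Premise 2, we walk in.
Since one of the door is locked or the door is open must hold, we get we use the key or we walk in.

We use the key or we walk in.


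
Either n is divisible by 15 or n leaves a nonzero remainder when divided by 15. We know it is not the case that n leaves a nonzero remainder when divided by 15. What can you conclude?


Disjunctive syllogism: P ∨ Q, ¬P ⊢ Q
Disjunction: n is divisible by 15 ∨ n leaves a nonzero remainder when divided by 15
We know it is not the case that n leaves a nonzero remainder when divided by 15.
By disjunctive syllogism, the other disjunct must be true.

n is divisible by 15


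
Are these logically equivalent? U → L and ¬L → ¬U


Expression 1: U → L
Expression 2: ¬L → ¬U
Truth table (U L | Expr1 Expr2):
  T T |   T     T
  T F |   F     F
  F T |   T     T
  F F |   T     T
All 4 rows agree, so the expressions are logically equivalent.

Yes


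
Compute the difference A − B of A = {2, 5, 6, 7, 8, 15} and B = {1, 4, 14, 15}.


A = {2, 5, 6, 7, 8, 15}
B = {1, 4, 14, 15}
Operation: difference A − B
In A but not B: 2, 5, 6, 7, 8

{2, 5, 6, 7, 8}


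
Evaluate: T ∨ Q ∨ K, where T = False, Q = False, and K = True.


T = False, Q = False, K = True
Step 1: T ∨ Q = False OR False = False
Step 2: False ∨ K = False OR True = True
OR is true when at least one operand is true.

True


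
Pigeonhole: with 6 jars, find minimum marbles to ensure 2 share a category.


Pigeonhole: to guarantee k in one of n categories, need (k-1)×n + 1.
k = 2, n = 6
Minimum = (2-1) × 6 + 1 = 1 × 6 + 1

7


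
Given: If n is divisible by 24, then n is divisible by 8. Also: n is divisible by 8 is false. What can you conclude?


Modus tollens: P → Q, ¬Q ⊢ ¬P
P: n is divisible by 24
Q: n is divisible by 8
We have P → Q and Q is false.
By modus tollens, P must be false.

It is not the case that n is divisible by 24


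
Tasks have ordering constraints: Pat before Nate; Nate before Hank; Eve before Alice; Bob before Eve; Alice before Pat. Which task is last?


Constraints: Pat before Nate; Nate before Hank; Eve before Alice; Bob before Eve; Alice before Pat
The last task can have nothing scheduled after it, so it must never appear on the left of a 'before'.
Tasks appearing before some other task: Pat, Nate, Eve, Bob, Alice.
The only task not in that list is Hank → it is last.

Hank


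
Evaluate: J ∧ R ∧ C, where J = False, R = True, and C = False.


J = False, R = True, C = False
Step 1: J ∧ R = False AND True = False
Step 2: (False) ∧ C = (False) AND False = False
AND is true only when ALL operands are true.

False


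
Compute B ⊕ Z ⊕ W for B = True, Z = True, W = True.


B = True, Z = True, W = True
Step 1: B ⊕ Z = True XOR True = False
Step 2: False ⊕ W = False XOR True = True
XOR is true when an odd number of operands are true.

True


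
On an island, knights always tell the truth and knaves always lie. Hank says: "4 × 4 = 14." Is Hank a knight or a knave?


Statement: "4 × 4 = 14."
Actual: 4 × 4 = 16
Claimed: 14
Statement is FALSE → Hank lies → Knave

Knave


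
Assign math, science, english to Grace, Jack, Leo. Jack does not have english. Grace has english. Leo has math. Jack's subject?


From clues:
  Leo → math
  Grace → english
By elimination, Jack gets the remaining.

science


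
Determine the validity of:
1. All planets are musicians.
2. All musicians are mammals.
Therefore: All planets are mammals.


Premise 1: All planets are musicians.
Premise 2: All musicians are mammals.
Conclusion: All planets are mammals.
Barbara syllogism (AAA-1): All A are B, All B are C → All A are C.
Middle term (musicians) distributed in premise 2.

Valid


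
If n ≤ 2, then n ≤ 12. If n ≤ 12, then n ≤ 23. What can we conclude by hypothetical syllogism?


Hypothetical syllogism: P → Q, Q → R ⊢ P → R
Premise 1: n ≤ 2 → n ≤ 12
Premise 2: n ≤ 12 → n ≤ 23
Chain the implications: the middle term (n ≤ 12) links the two.
Conclusion: If n ≤ 2, then n ≤ 23.

If n ≤ 2, then n ≤ 23.


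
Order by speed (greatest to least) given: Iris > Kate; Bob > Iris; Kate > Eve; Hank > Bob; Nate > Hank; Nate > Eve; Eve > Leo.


Constraints: Iris > Kate; Bob > Iris; Kate > Eve; Hank > Bob; Nate > Hank; Nate > Eve; Eve > Leo
Method: at each step, the next-highest is the one remaining person who never appears on the smaller side of a constraint between remaining people.
  Step 1: remaining {Iris, Kate, Eve, Leo, Hank, Bob, Nate}; on the smaller side: {Iris, Kate, Eve, Leo, Hank, Bob} → Nate is next (Nate > Hank; Nate > Eve).
  Step 2: remaining {Iris, Kate, Eve, Leo, Hank, Bob}; on the smaller side: {Iris, Kate, Eve, Leo, Bob} → Hank is next (Hank > Bob).
  Step 3: remaining {Iris, Kate, Eve, Leo, Bob}; on the smaller side: {Iris, Kate, Eve, Leo} → Bob is next (Bob > Iris).
  Step 4: remaining {Iris, Kate, Eve, Leo}; on the smaller side: {Kate, Eve, Leo} → Iris is next (Iris > Kate).
  Step 5: remaining {Kate, Eve, Leo}; on the smaller side: {Eve, Leo} → Kate is next (Kate > Eve).
  Step 6: remaining {Eve, Leo}; on the smaller side: {Leo} → Eve is next (Eve > Leo).
  Step 7: only Leo remains → lowest.
Final ranking (highest to lowest):

Nate > Hank > Bob > Iris > Kate > Eve > Leo


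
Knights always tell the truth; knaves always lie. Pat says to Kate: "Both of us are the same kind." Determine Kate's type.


Pat says: "Both of us are the same kind."
Case 1: Pat is a Knight (truth-teller)
  Statement is true → they ARE the same → Kate is also a Knight
Case 2: Pat is a Knave (liar)
  Statement is false → they are NOT the same → Kate is a Knight
In both cases, Kate is a Knight.

Knight


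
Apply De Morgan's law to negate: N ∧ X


De Morgan's law: ¬(P ∧ Q) ≡ ¬P ∨ ¬Q
¬(N ∧ X) = ¬N ∨ ¬X

¬N ∨ ¬X


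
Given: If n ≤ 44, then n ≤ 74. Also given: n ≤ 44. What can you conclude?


Modus ponens: P → Q, P ⊢ Q
P: n ≤ 44
Q: n ≤ 74
We have P → Q and P is true.
By modus ponens, Q must be true.

n ≤ 74


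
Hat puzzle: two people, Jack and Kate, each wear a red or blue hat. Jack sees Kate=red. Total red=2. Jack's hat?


Total red = 2, Kate = red
Red accounted for: 1
Remaining for Jack: 1
Jack's hat is red.

red


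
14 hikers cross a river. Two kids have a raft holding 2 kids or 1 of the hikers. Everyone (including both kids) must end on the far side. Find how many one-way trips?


Per crossing of one of the hikers: kids→, one←, one of the hikers→, one← = 4 trips
14 × 4 = 56, + 1 final kids→ = 57
Minimum trips = 57

57


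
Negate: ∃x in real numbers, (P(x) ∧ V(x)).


Original: ∃x (P(x) ∧ V(x))
Rule: ¬∀→∃, ¬∃→∀, negate predicate.
Negation: ∀x (¬P(x) ∨ ¬V(x))

∀x (¬P(x) ∨ ¬V(x))


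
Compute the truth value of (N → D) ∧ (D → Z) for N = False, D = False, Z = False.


N = False, D = False, Z = False
Step 1: N → D is false only when N=True and D=False. Result: True
Step 2: D → Z is false only when D=True and Z=False. Result: True
Step 3: True ∧ True = True

True


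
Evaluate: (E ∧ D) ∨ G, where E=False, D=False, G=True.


E = False, D = False, G = True
Expression: (E ∧ D) ∨ G
Step 1: E ∧ D = False AND False = False
Step 2: (False) ∨ G = False OR True = True

True


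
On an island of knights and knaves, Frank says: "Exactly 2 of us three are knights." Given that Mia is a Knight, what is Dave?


Frank claims exactly 2 knights among Frank, Mia, Dave.
Given: Mia is a Knight.

Case 1: Frank is a Knight (tells truth)
  Then exactly 2 of the three are knights.
  Counting Frank, Mia: 2 knight(s) so far. Need 0 more → Dave = Knave.
Case 2: Frank is a Knave (lies)
  Then the count is NOT 2.
  If Dave = Knight, count = 2 = 2 → claim would be true, contradicts lie.
  If Dave = Knave, count = 1 ≠ 2 → lie confirmed ✓

Dave is a Knave.

Knave


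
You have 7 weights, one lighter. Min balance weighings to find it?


Each weighing has 3 outcomes (left heavy / balance / right heavy), so k weighings distinguish at most 3^k cases; splitting into three near-equal groups achieves this.
Need 3^k ≥ 7: 3^1 = 3 < 7 ≤ 3^2 = 9
k = ⌈log₃(7)⌉ = 2

2


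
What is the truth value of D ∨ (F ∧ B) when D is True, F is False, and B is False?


D = True, F = False, B = False
Step 1: F ∧ B = False AND False = False
Step 2: D ∨ False = True OR False = True
AND evaluated first (higher precedence); then OR applied.

True


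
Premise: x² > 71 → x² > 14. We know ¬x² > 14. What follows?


Modus tollens: P → Q, ¬Q ⊢ ¬P
P: x² > 71
Q: x² > 14
We have P → Q and Q is false.
By modus tollens, P must be false.

It is not the case that x² > 71


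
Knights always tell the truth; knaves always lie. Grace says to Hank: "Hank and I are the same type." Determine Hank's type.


Grace says: "Hank and I are the same type."
Case 1: Grace is a Knight (truth-teller)
  Statement is true → they ARE the same → Hank is also a Knight
Case 2: Grace is a Knave (liar)
  Statement is false → they are NOT the same → Hank is a Knight
In both cases, Hank is a Knight.

Knight


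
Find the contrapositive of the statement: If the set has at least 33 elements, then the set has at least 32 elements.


Original: If the set has at least 33 elements, then the set has at least 32 elements
Contrapositive: If ¬Q, then ¬P
Negate Q: not (the set has at least 32 elements)
Negate P: not (the set has at least 33 elements)

If not (the set has at least 32 elements), then not (the set has at least 33 elements).


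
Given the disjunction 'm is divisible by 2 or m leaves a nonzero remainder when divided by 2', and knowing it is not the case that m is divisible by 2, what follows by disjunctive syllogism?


Disjunctive syllogism: P ∨ Q, ¬P ⊢ Q
Disjunction: m is divisible by 2 ∨ m leaves a nonzero remainder when divided by 2
We know it is not the case that m is divisible by 2.
By disjunctive syllogism, the other disjunct must be true.

m leaves a nonzero remainder when divided by 2


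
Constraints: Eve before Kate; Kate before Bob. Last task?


Constraints: Eve before Kate; Kate before Bob
The last task can have nothing scheduled after it, so it must never appear on the left of a 'before'.
Tasks appearing before some other task: Eve, Kate.
The only task not in that list is Bob → it is last.

Bob


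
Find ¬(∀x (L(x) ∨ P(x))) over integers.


Original: ∀x (L(x) ∨ P(x))
Rule: ¬∀→∃, ¬∃→∀, negate predicate.
Negation: ∃x (¬L(x) ∧ ¬P(x))

∃x (¬L(x) ∧ ¬P(x))


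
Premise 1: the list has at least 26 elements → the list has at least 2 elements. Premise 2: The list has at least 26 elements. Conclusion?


Modus ponens: P → Q, P ⊢ Q
P: the list has at least 26 elements
Q: the list has at least 2 elements
We have P → Q and P is true.
By modus ponens, Q must be true.

The list has at least 2 elements


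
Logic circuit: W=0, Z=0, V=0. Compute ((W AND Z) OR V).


W AND Z = 0&0 = 0
0 OR 0 = 0

0


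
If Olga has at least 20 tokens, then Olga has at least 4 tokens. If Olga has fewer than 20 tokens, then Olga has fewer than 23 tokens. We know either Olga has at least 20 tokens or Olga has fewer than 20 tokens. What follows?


Constructive dilemma: (P → Q) ∧ (R → S), P ∨ R ⊢ Q ∨ S
Premise 1: Olga has at least 20 tokens → Olga has at least 4 tokens
Premise 2: Olga has fewer than 20 tokens → Olga has fewer than 23 tokens
Premise 3: Olga has at least 20 tokens ∨ Olga has fewer than 20 tokens
Case 1: Assuming Olga has at least 20 tokens, then by Premise 1, Olga has at least 4 tokens.
Case 2: Assuming Olga has fewer than 20 tokens, then by Premise 2, Olga has fewer than 23 tokens.
Since one of Olga has at least 20 tokens or Olga has fewer than 20 tokens must hold, we get Olga has at least 4 tokens or Olga has fewer than 23 tokens.

Olga has at least 4 tokens or Olga has fewer than 23 tokens.


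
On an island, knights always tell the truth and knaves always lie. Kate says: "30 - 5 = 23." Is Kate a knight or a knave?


Statement: "30 - 5 = 23."
Actual: 30 - 5 = 25
Claimed: 23
Statement is FALSE → Kate lies → Knave

Knave


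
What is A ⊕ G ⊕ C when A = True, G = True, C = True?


A = True, G = True, C = True
Step 1: A ⊕ G = True XOR True = False
Step 2: False ⊕ C = False XOR True = True
XOR is true when an odd number of operands are true.

True


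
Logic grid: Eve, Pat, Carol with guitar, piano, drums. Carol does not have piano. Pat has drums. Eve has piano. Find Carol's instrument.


From clues:
  Eve → piano
  Pat → drums
By elimination, Carol gets the remaining.

guitar


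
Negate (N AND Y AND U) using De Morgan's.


De Morgan's law: ¬(P ∧ Q ∧ R) ≡ ¬P ∨ ¬Q ∨ ¬R
¬(N ∧ Y ∧ U) = ¬N ∨ ¬Y ∨ ¬U

¬N ∨ ¬Y ∨ ¬U


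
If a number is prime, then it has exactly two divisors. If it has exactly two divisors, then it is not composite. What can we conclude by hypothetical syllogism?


Hypothetical syllogism: P → Q, Q → R ⊢ P → R
Premise 1: a number is prime → it has exactly two divisors
Premise 2: it has exactly two divisors → it is not composite
Chain the implications: the middle term (it has exactly two divisors) links the two.
Conclusion: If a number is prime, then it is not composite.

If a number is prime, then it is not composite.


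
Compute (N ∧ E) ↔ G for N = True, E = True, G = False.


N = True, E = True, G = False
Step 1: N ∧ E = True AND True = True
Step 2: (True) ↔ G: true when both sides have same truth value.
Result: True ↔ False = False

False


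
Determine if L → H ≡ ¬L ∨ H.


Expression 1: L → H
Expression 2: ¬L ∨ H
Truth table (L H | Expr1 Expr2):
  T T |   T     T
  T F |   F     F
  F T |   T     T
  F F |   T     T
All 4 rows agree, so the expressions are logically equivalent.

Yes


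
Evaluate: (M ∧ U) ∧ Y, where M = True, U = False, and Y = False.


M = True, U = False, Y = False
Step 1: M ∧ U = True AND False = False
Step 2: False ∧ Y = False AND False = False
AND is true only when ALL operands are true.

False


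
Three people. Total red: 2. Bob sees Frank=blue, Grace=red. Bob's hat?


Total red = 2, seen red = 1
Own red = 2 - 1 = 1
Bob's hat is red.

red


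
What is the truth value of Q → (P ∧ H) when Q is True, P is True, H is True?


Q = True, P = True, H = True
Step 1: P ∧ H = True AND True = True
Step 2: Q → (True): false only when Q=True and consequent=False.
Result: True

True


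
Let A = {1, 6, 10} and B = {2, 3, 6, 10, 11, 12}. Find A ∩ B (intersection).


A = {1, 6, 10}
B = {2, 3, 6, 10, 11, 12}
Operation: intersection
Elements in both: 6, 10

{6, 10}


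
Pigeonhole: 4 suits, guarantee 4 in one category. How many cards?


Pigeonhole: to guarantee k in one of n categories, need (k-1)×n + 1.
k = 4, n = 4
Minimum = (4-1) × 4 + 1 = 3 × 4 + 1

13


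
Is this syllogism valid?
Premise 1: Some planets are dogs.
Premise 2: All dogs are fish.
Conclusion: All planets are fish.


Premise 1: Some planets are dogs.
Premise 2: All dogs are fish.
Conclusion: All planets are fish.
Fallacy: illicit minor. The minor term (planets) is distributed in the conclusion ('All planets ...') but undistributed in its premise ('Some planets are dogs' doesn't cover all planets).
Only 'Some planets are fish' follows, not 'All'.

Invalid


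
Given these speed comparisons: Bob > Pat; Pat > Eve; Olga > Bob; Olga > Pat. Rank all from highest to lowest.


Constraints: Bob > Pat; Pat > Eve; Olga > Bob; Olga > Pat
Method: at each step, the next-highest is the one remaining person who never appears on the smaller side of a constraint between remaining people.
  Step 1: remaining {Eve, Olga, Pat, Bob}; on the smaller side: {Eve, Pat, Bob} → Olga is next (Olga > Bob; Olga > Pat).
  Step 2: remaining {Eve, Pat, Bob}; on the smaller side: {Eve, Pat} → Bob is next (Bob > Pat).
  Step 3: remaining {Eve, Pat}; on the smaller side: {Eve} → Pat is next (Pat > Eve).
  Step 4: only Eve remains → lowest.
Final ranking (highest to lowest):

Olga > Bob > Pat > Eve


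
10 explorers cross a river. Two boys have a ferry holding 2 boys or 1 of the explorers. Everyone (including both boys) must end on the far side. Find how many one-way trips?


Per crossing of one of the explorers: boys→, one←, one of the explorers→, one← = 4 trips
10 × 4 = 40, + 1 final boys→ = 41
Minimum trips = 41

41


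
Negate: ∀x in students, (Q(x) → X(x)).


Original: ∀x (Q(x) → X(x))
Rule: ¬∀→∃, ¬∃→∀, negate predicate.
Negation: ∃x (Q(x) ∧ ¬X(x))

∃x (Q(x) ∧ ¬X(x))


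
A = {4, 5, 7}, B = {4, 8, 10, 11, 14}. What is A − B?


A = {4, 5, 7}
B = {4, 8, 10, 11, 14}
Operation: difference A − B
In A but not B: 5, 7

{5, 7}


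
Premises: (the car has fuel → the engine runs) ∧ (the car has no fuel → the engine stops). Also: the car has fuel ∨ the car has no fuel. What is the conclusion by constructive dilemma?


Constructive dilemma: (P → Q) ∧ (R → S), P ∨ R ⊢ Q ∨ S
Premise 1: the car has fuel → the engine runs
Premise 2: the car has no fuel → the engine stops
Premise 3: the car has fuel ∨ the car has no fuel
Case 1: Assuming the car has fuel, then by Premise 1, the engine runs.
Case 2: Assuming the car has no fuel, then by Premise 2, the engine stops.
Since one of the car has fuel or the car has no fuel must hold, we get the engine runs or the engine stops.

The engine runs or the engine stops.


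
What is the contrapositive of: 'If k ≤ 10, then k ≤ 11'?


Original: If k ≤ 10, then k ≤ 11
Contrapositive: If ¬Q, then ¬P
Negate Q: not (k ≤ 11)
Negate P: not (k ≤ 10)

If not (k ≤ 11), then not (k ≤ 10).


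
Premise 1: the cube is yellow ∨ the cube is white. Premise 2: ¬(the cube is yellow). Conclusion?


Disjunctive syllogism: P ∨ Q, ¬P ⊢ Q
Disjunction: the cube is yellow ∨ the cube is white
We know it is not the case that the cube is yellow.
By disjunctive syllogism, the other disjunct must be true.

The cube is white


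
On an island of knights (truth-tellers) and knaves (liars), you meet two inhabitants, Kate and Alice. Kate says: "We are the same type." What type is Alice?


Kate says: "We are the same type."
Case 1: Kate is a Knight (truth-teller)
  Statement is true → they ARE the same → Alice is also a Knight
Case 2: Kate is a Knave (liar)
  Statement is false → they are NOT the same → Alice is a Knight
In both cases, Alice is a Knight.

Knight


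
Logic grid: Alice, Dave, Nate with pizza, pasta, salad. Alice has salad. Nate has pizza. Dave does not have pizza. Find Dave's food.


From clues:
  Nate → pizza
  Alice → salad
By elimination, Dave gets the remaining.

pasta


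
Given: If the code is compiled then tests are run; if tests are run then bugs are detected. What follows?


Hypothetical syllogism: P → Q, Q → R ⊢ P → R
Premise 1: the code is compiled → tests are run
Premise 2: tests are run → bugs are detected
Chain the implications: the middle term (tests are run) links the two.
Conclusion: If the code is compiled, then bugs are detected.

If the code is compiled, then bugs are detected.


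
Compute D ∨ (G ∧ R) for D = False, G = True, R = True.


D = False, G = True, R = True
Step 1: G ∧ R = True AND True = True
Step 2: D ∨ True = False OR True = True
AND evaluated first (higher precedence); then OR applied.

True


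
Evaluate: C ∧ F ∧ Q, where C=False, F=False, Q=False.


C = False, F = False, Q = False
Expression: C ∧ F ∧ Q
Step 1: C ∧ F = False AND False = False
Step 2: (False) ∧ Q = False AND False = False

False


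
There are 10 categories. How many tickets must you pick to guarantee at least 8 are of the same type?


Pigeonhole: to guarantee k in one of n categories, need (k-1)×n + 1.
k = 8, n = 10
Minimum = (8-1) × 10 + 1 = 7 × 10 + 1

71


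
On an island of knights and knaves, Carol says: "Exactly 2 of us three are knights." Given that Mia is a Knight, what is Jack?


Carol claims exactly 2 knights among Carol, Mia, Jack.
Given: Mia is a Knight.

Case 1: Carol is a Knight (tells truth)
  Then exactly 2 of the three are knights.
  Counting Carol, Mia: 2 knight(s) so far. Need 0 more → Jack = Knave.
Case 2: Carol is a Knave (lies)
  Then the count is NOT 2.
  If Jack = Knight, count = 2 = 2 → claim would be true, contradicts lie.
  If Jack = Knave, count = 1 ≠ 2 → lie confirmed ✓

Jack is a Knave.

Knave


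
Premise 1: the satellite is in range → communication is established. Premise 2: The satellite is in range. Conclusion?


Modus ponens: P → Q, P ⊢ Q
P: the satellite is in range
Q: communication is established
We have P → Q and P is true.
By modus ponens, Q must be true.

Communication is established


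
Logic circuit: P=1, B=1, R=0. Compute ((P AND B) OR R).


P AND B = 1&1 = 1
1 OR 0 = 1

1


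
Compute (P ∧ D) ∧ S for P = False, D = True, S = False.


P = False, D = True, S = False
Step 1: P ∧ D = False AND True = False
Step 2: False ∧ S = False AND False = False
AND is true only when ALL operands are true.

False


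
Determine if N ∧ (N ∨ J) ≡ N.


Expression 1: N ∧ (N ∨ J)
Expression 2: N
Truth table (N J | Expr1 Expr2):
  T T |   T     T
  T F |   T     T
  F T |   F     F
  F F |   F     F
All 4 rows agree, so the expressions are logically equivalent.

Yes


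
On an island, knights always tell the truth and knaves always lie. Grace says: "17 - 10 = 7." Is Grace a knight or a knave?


Statement: "17 - 10 = 7."
Actual: 17 - 10 = 7
Claimed: 7
Statement is TRUE → Grace tells the truth → Knight

Knight


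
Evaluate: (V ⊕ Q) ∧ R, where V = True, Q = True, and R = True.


V = True, Q = True, R = True
Step 1: V ⊕ Q = True XOR True = False
Step 2: False ∧ R = False AND True = False
XOR true when exactly one of V,Q is true; then AND with R.

False


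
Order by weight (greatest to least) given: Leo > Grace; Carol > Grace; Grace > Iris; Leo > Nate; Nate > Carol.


Constraints: Leo > Grace; Carol > Grace; Grace > Iris; Leo > Nate; Nate > Carol
Method: at each step, the next-highest is the one remaining person who never appears on the smaller side of a constraint between remaining people.
  Step 1: remaining {Iris, Grace, Carol, Leo, Nate}; on the smaller side: {Iris, Grace, Carol, Nate} → Leo is next (Leo > Grace; Leo > Nate).
  Step 2: remaining {Iris, Grace, Carol, Nate}; on the smaller side: {Iris, Grace, Carol} → Nate is next (Nate > Carol).
  Step 3: remaining {Iris, Grace, Carol}; on the smaller side: {Iris, Grace} → Carol is next (Carol > Grace).
  Step 4: remaining {Iris, Grace}; on the smaller side: {Iris} → Grace is next (Grace > Iris).
  Step 5: only Iris remains → lowest.
Final ranking (highest to lowest):

Leo > Nate > Carol > Grace > Iris


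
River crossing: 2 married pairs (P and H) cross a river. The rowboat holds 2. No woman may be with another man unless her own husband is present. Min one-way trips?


Label couples P and H.
1. WP+WH → (far: WP,WH; near: HP,HH)
2. WP ←   (far: WH; near: HP,HH,WP)
3. HP+HH → (far: HP,HH,WH; near: WP)
4. HP ←   (far: HH,WH; near: HP,WP)  — HP returns, since WP is alone on near bank
5. HP+WP → (far: all four; near: empty)
Every state respects the constraint.
Minimum trips = 5

5


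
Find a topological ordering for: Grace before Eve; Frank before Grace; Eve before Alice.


Constraints: Grace before Eve; Frank before Grace; Eve before Alice
Method: repeatedly schedule the remaining task that has no remaining task required before it.
  Step 1: remaining {Eve, Frank, Grace, Alice}; every task except Frank still has a predecessor pending → schedule Frank.
  Step 2: remaining {Eve, Grace, Alice}; every task except Grace still has a predecessor pending → schedule Grace.
  Step 3: remaining {Eve, Alice}; every task except Eve still has a predecessor pending → schedule Eve.
  Step 4: only Alice remains → schedule Alice.
Resulting order:

Frank → Grace → Eve → Alice


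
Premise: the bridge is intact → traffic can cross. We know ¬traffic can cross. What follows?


Modus tollens: P → Q, ¬Q ⊢ ¬P
P: the bridge is intact
Q: traffic can cross
We have P → Q and Q is false.
By modus tollens, P must be false.

It is not the case that the bridge is intact


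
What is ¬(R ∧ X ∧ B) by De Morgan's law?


De Morgan's law: ¬(P ∧ Q ∧ R) ≡ ¬P ∨ ¬Q ∨ ¬R
¬(R ∧ X ∧ B) = ¬R ∨ ¬X ∨ ¬B

¬R ∨ ¬X ∨ ¬B


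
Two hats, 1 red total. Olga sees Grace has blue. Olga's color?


Total red = 1, Grace = blue
Red accounted for: 0
Remaining for Olga: 1
Olga's hat is red.

red


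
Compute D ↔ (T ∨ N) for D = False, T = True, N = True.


D = False, T = True, N = True
Step 1: T ∨ N = True OR True = True
Step 2: D ↔ (True): true when both sides have same truth value.
Result: False ↔ True = False

False


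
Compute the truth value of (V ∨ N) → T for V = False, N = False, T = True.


V = False, N = False, T = True
Step 1: V ∨ N = False OR False = False
Step 2: (False) → T: false only when antecedent=True and T=False.
Result: True

True


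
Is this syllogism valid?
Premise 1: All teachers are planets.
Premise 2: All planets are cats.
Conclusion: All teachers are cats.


Premise 1: All teachers are planets.
Premise 2: All planets are cats.
Conclusion: All teachers are cats.
Barbara syllogism (AAA-1): All A are B, All B are C → All A are C.
Middle term (planets) distributed in premise 2.

Valid


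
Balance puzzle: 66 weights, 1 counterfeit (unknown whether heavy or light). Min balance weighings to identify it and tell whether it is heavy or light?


Let n = 66. 132 possibilities (n weights × lighter/heavier); each weighing has 3 outcomes.
Bound for k weighings: say the first weighing puts j weights on each pan. If it tips, the 2j weighed weights remain suspects (each with a known direction) and k-1 weighings give 3^(k-1) outcomes; 3^(k-1) is odd, so 2j ≤ 3^(k-1) - 1. If it balances, the n - 2j unweighed weights remain with direction unknown: 2(n - 2j) ≤ 3^(k-1) - 1 by the same parity argument. Adding, n ≤ (3^(k-1) - 1) + (3^(k-1) - 1)/2 = (3^k - 3)/2, and the classical three-group strategy achieves this (3 weights in 2 weighings, 12 in 3, 39 in 4, 120 in 5).
So we need the smallest k with (3^k - 3)/2 ≥ 66.
k = 4: (3^4 - 3)/2 = 39 < 66 ✗
k = 5: (3^5 - 3)/2 = 120 ≥ 66 ✓

5


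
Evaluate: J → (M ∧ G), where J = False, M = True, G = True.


J = False, M = True, G = True
Step 1: M ∧ G = True AND True = True
Step 2: J → (True): false only when J=True and consequent=False.
Result: True

True


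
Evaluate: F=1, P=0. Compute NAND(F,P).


F AND P = 0
NOT(0) = 1

1


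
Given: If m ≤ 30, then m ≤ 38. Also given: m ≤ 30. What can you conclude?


Modus ponens: P → Q, P ⊢ Q
P: m ≤ 30
Q: m ≤ 38
We have P → Q and P is true.
By modus ponens, Q must be true.

m ≤ 38


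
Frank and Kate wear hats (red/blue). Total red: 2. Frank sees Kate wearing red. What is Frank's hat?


Total red = 2, Kate = red
Red accounted for: 1
Remaining for Frank: 1
Frank's hat is red.

red


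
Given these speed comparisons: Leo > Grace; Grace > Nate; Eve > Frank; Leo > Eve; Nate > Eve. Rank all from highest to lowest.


Constraints: Leo > Grace; Grace > Nate; Eve > Frank; Leo > Eve; Nate > Eve
Method: at each step, the next-highest is the one remaining person who never appears on the smaller side of a constraint between remaining people.
  Step 1: remaining {Eve, Grace, Frank, Leo, Nate}; on the smaller side: {Eve, Grace, Frank, Nate} → Leo is next (Leo > Grace; Leo > Eve).
  Step 2: remaining {Eve, Grace, Frank, Nate}; on the smaller side: {Eve, Frank, Nate} → Grace is next (Grace > Nate).
  Step 3: remaining {Eve, Frank, Nate}; on the smaller side: {Eve, Frank} → Nate is next (Nate > Eve).
  Step 4: remaining {Eve, Frank}; on the smaller side: {Frank} → Eve is next (Eve > Frank).
  Step 5: only Frank remains → lowest.
Final ranking (highest to lowest):

Leo > Grace > Nate > Eve > Frank


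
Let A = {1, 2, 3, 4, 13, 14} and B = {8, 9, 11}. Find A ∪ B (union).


A = {1, 2, 3, 4, 13, 14}
B = {8, 9, 11}
Operation: union
All elements combined: 1, 2, 3, 4, 8, 9, 11, 13, 14

{1, 2, 3, 4, 8, 9, 11, 13, 14}


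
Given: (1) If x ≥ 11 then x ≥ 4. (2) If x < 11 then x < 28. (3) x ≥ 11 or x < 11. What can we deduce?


Constructive dilemma: (P → Q) ∧ (R → S), P ∨ R ⊢ Q ∨ S
Premise 1: x ≥ 11 → x ≥ 4
Premise 2: x < 11 → x < 28
Premise 3: x ≥ 11 ∨ x < 11
Case 1: Assuming x ≥ 11, then by Premise 1, x ≥ 4.
Case 2: Assuming x < 11, then by Premise 2, x < 28.
Since one of x ≥ 11 or x < 11 must hold, we get x ≥ 4 or x < 28.

x ≥ 4 or x < 28.


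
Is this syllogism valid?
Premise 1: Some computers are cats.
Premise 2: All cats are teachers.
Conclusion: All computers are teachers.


Premise 1: Some computers are cats.
Premise 2: All cats are teachers.
Conclusion: All computers are teachers.
Fallacy: illicit minor. The minor term (computers) is distributed in the conclusion ('All computers ...') but undistributed in its premise ('Some computers are cats' doesn't cover all computers).
Only 'Some computers are teachers' follows, not 'All'.

Invalid


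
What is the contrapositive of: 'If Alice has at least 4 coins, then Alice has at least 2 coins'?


Original: If Alice has at least 4 coins, then Alice has at least 2 coins
Contrapositive: If ¬Q, then ¬P
Negate Q: not (Alice has at least 2 coins)
Negate P: not (Alice has at least 4 coins)

If not (Alice has at least 2 coins), then not (Alice has at least 4 coins).


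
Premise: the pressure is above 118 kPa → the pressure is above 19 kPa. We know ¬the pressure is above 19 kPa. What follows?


Modus tollens: P → Q, ¬Q ⊢ ¬P
P: the pressure is above 118 kPa
Q: the pressure is above 19 kPa
We have P → Q and Q is false.
By modus tollens, P must be false.

It is not the case that the pressure is above 118 kPa


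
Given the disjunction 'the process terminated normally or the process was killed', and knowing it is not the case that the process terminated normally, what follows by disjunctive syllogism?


Disjunctive syllogism: P ∨ Q, ¬P ⊢ Q
Disjunction: the process terminated normally ∨ the process was killed
We know it is not the case that the process terminated normally.
By disjunctive syllogism, the other disjunct must be true.

The process was killed


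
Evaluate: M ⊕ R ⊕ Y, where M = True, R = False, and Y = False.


M = True, R = False, Y = False
Step 1: M ⊕ R = True XOR False = True
Step 2: True ⊕ Y = True XOR False = True
XOR is true when an odd number of operands are true.

True


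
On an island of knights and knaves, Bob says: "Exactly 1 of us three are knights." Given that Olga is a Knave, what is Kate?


Bob claims exactly 1 knights among Bob, Olga, Kate.
Given: Olga is a Knave.

Case 1: Bob is a Knight (tells truth)
  Then exactly 1 of the three are knights.
  Counting Bob, Olga: 1 knight(s) so far. Need 0 more → Kate = Knave.
Case 2: Bob is a Knave (lies)
  Then the count is NOT 1.
  If Kate = Knight, count = 1 = 1 → claim would be true, contradicts lie.
  If Kate = Knave, count = 0 ≠ 1 → lie confirmed ✓

Kate is a Knave.

Knave


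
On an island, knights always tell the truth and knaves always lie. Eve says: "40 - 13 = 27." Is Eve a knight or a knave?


Statement: "40 - 13 = 27."
Actual: 40 - 13 = 27
Claimed: 27
Statement is TRUE → Eve tells the truth → Knight

Knight


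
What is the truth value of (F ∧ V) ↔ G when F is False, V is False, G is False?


F = False, V = False, G = False
Step 1: F ∧ V = False AND False = False
Step 2: (False) ↔ G: true when both sides have same truth value.
Result: False ↔ False = True

True


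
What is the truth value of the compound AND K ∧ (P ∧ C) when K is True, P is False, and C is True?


K = True, P = False, C = True
Step 1: P ∧ C = False AND True = False
Step 2: K ∧ False = True AND False = False
AND is true only when ALL operands are true.

False


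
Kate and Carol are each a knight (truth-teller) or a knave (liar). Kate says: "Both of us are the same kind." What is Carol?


Kate says: "Both of us are the same kind."
Case 1: Kate is a Knight (truth-teller)
  Statement is true → they ARE the same → Carol is also a Knight
Case 2: Kate is a Knave (liar)
  Statement is false → they are NOT the same → Carol is a Knight
In both cases, Carol is a Knight.

Knight


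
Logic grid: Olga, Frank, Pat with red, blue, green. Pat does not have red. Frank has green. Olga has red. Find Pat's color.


From clues:
  Frank → green
  Olga → red
By elimination, Pat gets the remaining.

blue


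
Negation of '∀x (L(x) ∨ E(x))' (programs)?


Original: ∀x (L(x) ∨ E(x))
Rule: ¬∀→∃, ¬∃→∀, negate predicate.
Negation: ∃x (¬L(x) ∧ ¬E(x))

∃x (¬L(x) ∧ ¬E(x))


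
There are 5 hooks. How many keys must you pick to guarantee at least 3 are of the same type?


Pigeonhole: to guarantee k in one of n categories, need (k-1)×n + 1.
k = 3, n = 5
Minimum = (3-1) × 5 + 1 = 2 × 5 + 1

11


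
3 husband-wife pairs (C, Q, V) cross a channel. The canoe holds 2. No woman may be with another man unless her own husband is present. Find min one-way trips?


Label couples C, Q, V (H = husband, W = wife).
Counting alone: 6 people, the canoe carries 2 and someone must bring it back, so each round trip nets at most +1 on the far side until the last crossing → at least 9 trips. The jealousy constraint makes 9 impossible; the shortest valid schedule has 11:
1. WC+WQ →  (far: WC,WQ; near: HC,HQ,HV,WV)
2. WC ←       (far: WQ; near: HC,HQ,HV,WC,WV)
3. WC+WV →  (far: WC,WQ,WV; near: HC,HQ,HV)
4. WC ←       (far: WQ,WV; near: HC,HQ,HV,WC)
5. HQ+HV →  (far: HQ,WQ,HV,WV; near: HC,WC)
6. HQ+WQ ←  (far: HV,WV; near: HC,WC,HQ,WQ)
7. HC+HQ →  (far: HC,HQ,HV,WV; near: WC,WQ)
8. WV ←       (far: HC,HQ,HV; near: WC,WQ,WV)
9. WC+WQ →  (far: HC,WC,HQ,WQ,HV; near: WV)
10. HV ←      (far: HC,WC,HQ,WQ; near: HV,WV)
11. HV+WV → (far: all six; near: empty)
In every state each wife is either with her husband or with no other man.
Minimum trips = 11

11


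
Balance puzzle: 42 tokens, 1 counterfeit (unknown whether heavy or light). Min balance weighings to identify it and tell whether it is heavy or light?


Let n = 42. 84 possibilities (n tokens × lighter/heavier); each weighing has 3 outcomes.
Bound for k weighings: say the first weighing puts j tokens on each pan. If it tips, the 2j weighed tokens remain suspects (each with a known direction) and k-1 weighings give 3^(k-1) outcomes; 3^(k-1) is odd, so 2j ≤ 3^(k-1) - 1. If it balances, the n - 2j unweighed tokens remain with direction unknown: 2(n - 2j) ≤ 3^(k-1) - 1 by the same parity argument. Adding, n ≤ (3^(k-1) - 1) + (3^(k-1) - 1)/2 = (3^k - 3)/2, and the classical three-group strategy achieves this (3 tokens in 2 weighings, 12 in 3, 39 in 4, 120 in 5).
So we need the smallest k with (3^k - 3)/2 ≥ 42.
k = 4: (3^4 - 3)/2 = 39 < 42 ✗
k = 5: (3^5 - 3)/2 = 120 ≥ 42 ✓

5


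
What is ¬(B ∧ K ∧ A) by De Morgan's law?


De Morgan's law: ¬(P ∧ Q ∧ R) ≡ ¬P ∨ ¬Q ∨ ¬R
¬(B ∧ K ∧ A) = ¬B ∨ ¬K ∨ ¬A

¬B ∨ ¬K ∨ ¬A


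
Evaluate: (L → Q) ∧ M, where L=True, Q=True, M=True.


L = True, Q = True, M = True
Expression: (L → Q) ∧ M
Step 1: L → Q = True → True (false only if L=True, Q=False) = True
Step 2: (True) ∧ M = True AND True = True

True


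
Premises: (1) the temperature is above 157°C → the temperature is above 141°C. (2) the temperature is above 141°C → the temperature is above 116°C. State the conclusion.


Hypothetical syllogism: P → Q, Q → R ⊢ P → R
Premise 1: the temperature is above 157°C → the temperature is above 141°C
Premise 2: the temperature is above 141°C → the temperature is above 116°C
Chain the implications: the middle term (the temperature is above 141°C) links the two.
Conclusion: If the temperature is above 157°C, then the temperature is above 116°C.

If the temperature is above 157°C, then the temperature is above 116°C.


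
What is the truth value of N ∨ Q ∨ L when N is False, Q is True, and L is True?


N = False, Q = True, L = True
Step 1: N ∨ Q = False OR True = True
Step 2: True ∨ L = True OR True = True
OR is true when at least one operand is true.

True


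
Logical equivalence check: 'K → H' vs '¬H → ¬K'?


Expression 1: K → H
Expression 2: ¬H → ¬K
Truth table (K H | Expr1 Expr2):
  T T |   T     T
  T F |   F     F
  F T |   T     T
  F F |   T     T
All 4 rows agree, so the expressions are logically equivalent.

Yes


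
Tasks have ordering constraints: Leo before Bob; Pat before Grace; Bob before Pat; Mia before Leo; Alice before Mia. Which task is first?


Constraints: Leo before Bob; Pat before Grace; Bob before Pat; Mia before Leo; Alice before Mia
The first task can have nothing scheduled before it, so it must never appear on the right of a 'before'.
Tasks appearing after some 'before': Bob, Grace, Pat, Leo, Mia.
The only task not in that list is Alice → it is first.

Alice


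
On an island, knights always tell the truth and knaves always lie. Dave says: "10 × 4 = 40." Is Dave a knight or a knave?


Statement: "10 × 4 = 40."
Actual: 10 × 4 = 40
Claimed: 40
Statement is TRUE → Dave tells the truth → Knight

Knight


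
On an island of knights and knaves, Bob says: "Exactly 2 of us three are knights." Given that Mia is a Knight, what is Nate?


Bob claims exactly 2 knights among Bob, Mia, Nate.
Given: Mia is a Knight.

Case 1: Bob is a Knight (tells truth)
  Then exactly 2 of the three are knights.
  Counting Bob, Mia: 2 knight(s) so far. Need 0 more → Nate = Knave.
Case 2: Bob is a Knave (lies)
  Then the count is NOT 2.
  If Nate = Knight, count = 2 = 2 → claim would be true, contradicts lie.
  If Nate = Knave, count = 1 ≠ 2 → lie confirmed ✓

Nate is a Knave.

Knave


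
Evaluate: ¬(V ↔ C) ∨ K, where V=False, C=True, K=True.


V = False, C = True, K = True
Expression: ¬(V ↔ C) ∨ K
Step 1: V ↔ C = (False iff True) = False
Step 2: ¬(V ↔ C) = NOT False = True
Step 3: (True) ∨ K = True OR True = True

True


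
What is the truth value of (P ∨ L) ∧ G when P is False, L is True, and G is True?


P = False, L = True, G = True
Step 1: P ∨ L = False OR True = True
Step 2: True ∧ G = True AND True = True
OR is true when at least one operand is true; AND requires both.

True


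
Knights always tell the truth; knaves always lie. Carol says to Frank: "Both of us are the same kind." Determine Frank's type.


Carol says: "Both of us are the same kind."
Case 1: Carol is a Knight (truth-teller)
  Statement is true → they ARE the same → Frank is also a Knight
Case 2: Carol is a Knave (liar)
  Statement is false → they are NOT the same → Frank is a Knight
In both cases, Frank is a Knight.

Knight


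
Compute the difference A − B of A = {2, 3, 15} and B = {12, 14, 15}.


A = {2, 3, 15}
B = {12, 14, 15}
Operation: difference A − B
In A but not B: 2, 3

{2, 3}
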